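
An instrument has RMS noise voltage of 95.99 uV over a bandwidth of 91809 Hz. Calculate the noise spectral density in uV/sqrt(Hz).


Noise spectral density = Vrms / sqrt(BW).
NSD = 95.99 / sqrt(91809)
NSD = 95.99 / 303.0
NSD = 0.3168 uV/sqrt(Hz)

0.3168 uV/sqrt(Hz)


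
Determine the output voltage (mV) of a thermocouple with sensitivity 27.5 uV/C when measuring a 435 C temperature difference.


The thermocouple output V = sensitivity * dT.
V = 27.5 uV/C * 435 C
V = 11962.5 uV
V = 11.963 mV

11.963 mV


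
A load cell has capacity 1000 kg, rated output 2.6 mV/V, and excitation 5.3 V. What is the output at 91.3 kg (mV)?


Vout = rated_output * Vex * (load / capacity).
Vout = 2.6 * 5.3 * (91.3 / 1000)
Vout = 2.6 * 5.3 * 0.0913
Vout = 1.258 mV

1.258 mV


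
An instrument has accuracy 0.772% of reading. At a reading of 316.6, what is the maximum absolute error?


Absolute error = (accuracy% / 100) * reading.
Error = (0.772 / 100) * 316.6
Error = 0.00772 * 316.6
Error = 2.4442

2.4442


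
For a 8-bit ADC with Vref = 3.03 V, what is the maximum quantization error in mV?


The maximum quantization error is +/- LSB/2.
LSB = Vref / 2^n = 3.03 / 256 = 0.01183594 V
Max error = LSB / 2 = 0.01183594 / 2 = 0.00591797 V
Max error = 5.918 mV

5.918 mV


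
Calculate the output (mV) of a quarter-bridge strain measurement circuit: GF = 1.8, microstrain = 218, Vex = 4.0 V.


Quarter bridge output: Vout = (GF * epsilon * Vex) / 4.
Vout = (1.8 * 218e-6 * 4.0) / 4
Vout = 0.0015696 / 4 V
Vout = 0.0003924 V = 0.3924 mV

0.3924 mV


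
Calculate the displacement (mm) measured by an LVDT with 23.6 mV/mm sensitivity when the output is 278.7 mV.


Displacement = Vout / sensitivity.
d = 278.7 / 23.6
d = 11.809 mm

11.809 mm


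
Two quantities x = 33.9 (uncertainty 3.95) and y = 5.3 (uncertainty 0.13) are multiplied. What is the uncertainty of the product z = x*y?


For a product z = x*y, the relative uncertainty is:
uz/z = sqrt((ux/x)^2 + (uy/y)^2)
Relative uncertainties: ux/x = 3.95/33.9 = 0.116519
uy/y = 0.13/5.3 = 0.024528
z = 33.9 * 5.3 = 179.7
uz = 179.7 * sqrt(0.116519^2 + 0.024528^2) = 21.394

21.394


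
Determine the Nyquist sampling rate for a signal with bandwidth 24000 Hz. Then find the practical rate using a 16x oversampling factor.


By Nyquist theorem, fs_min = 2 * fmax.
fs_min = 2 * 24000 = 48000 Hz
Practical rate = 16 * fs_min = 16 * 48000 = 768000 Hz

fs_min = 48000 Hz, fs_practical = 768000 Hz


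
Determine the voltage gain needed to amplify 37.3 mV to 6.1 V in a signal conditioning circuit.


Gain = Vout / Vin (converting to same units).
G = 6.1 V / 37.3 mV
G = 6100.0 mV / 37.3 mV
G = 163.54

163.54


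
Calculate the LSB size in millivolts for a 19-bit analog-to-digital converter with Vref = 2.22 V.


The resolution (LSB) of an ADC is Vref / 2^n.
LSB = 2.22 / 2^19
LSB = 2.22 / 524288
LSB = 4.23e-06 V = 0.00423431 mV

0.00423431 mV


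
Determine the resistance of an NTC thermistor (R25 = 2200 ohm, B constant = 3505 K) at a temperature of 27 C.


NTC thermistor equation: Rt = R25 * exp(B * (1/T - 1/T25)).
T in Kelvin: 300.15 K, T25 = 298.15 K
1/T - 1/T25 = 1/300.15 - 1/298.15 = -2.235e-05
B * (1/T - 1/T25) = 3505 * -2.235e-05 = -0.0783
Rt = 2200 * exp(-0.0783) = 2034.2 ohm

2034.2 ohm


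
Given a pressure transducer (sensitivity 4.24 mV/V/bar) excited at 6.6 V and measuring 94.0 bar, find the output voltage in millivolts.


Output = sensitivity * Vex * P.
Vout = 4.24 * 6.6 * 94.0
Vout = 27.984 * 94.0
Vout = 2630.5 mV

2630.5 mV


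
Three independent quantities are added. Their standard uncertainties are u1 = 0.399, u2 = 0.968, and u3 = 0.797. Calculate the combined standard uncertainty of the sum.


For a sum of independent quantities, uc = sqrt(u1^2 + u2^2 + u3^2).
uc = sqrt(0.399^2 + 0.968^2 + 0.797^2)
uc = sqrt(0.159201 + 0.937024 + 0.635209)
uc = 1.3158

1.3158


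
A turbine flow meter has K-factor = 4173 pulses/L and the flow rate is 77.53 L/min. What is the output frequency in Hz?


Frequency = K * Q / 60 (converting L/min to L/s).
f = 4173 * 77.53 / 60
f = 323532.69 / 60
f = 5392.21 Hz

5392.21 Hz


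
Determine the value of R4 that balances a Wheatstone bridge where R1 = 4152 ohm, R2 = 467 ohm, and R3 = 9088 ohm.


At balance: R1*R4 = R2*R3, so R4 = R2*R3/R1.
R4 = 467 * 9088 / 4152
R4 = 4244096 / 4152
R4 = 1022.18 ohm

1022.18 ohm


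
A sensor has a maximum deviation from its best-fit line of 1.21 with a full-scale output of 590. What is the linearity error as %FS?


Linearity error = (max deviation / full scale) * 100%.
Linearity = (1.21 / 590) * 100
Linearity = 0.205 %FS

0.205 %FS


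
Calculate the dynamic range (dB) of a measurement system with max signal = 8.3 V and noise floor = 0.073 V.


Dynamic range = 20 * log10(Vmax / Vnoise).
DR = 20 * log10(8.3 / 0.073)
DR = 20 * log10(113.7)
DR = 41.12 dB

41.12 dB


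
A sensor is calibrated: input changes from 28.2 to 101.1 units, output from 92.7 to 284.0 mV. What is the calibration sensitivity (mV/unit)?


Sensitivity = (y2 - y1) / (x2 - x1).
S = (284.0 - 92.7) / (101.1 - 28.2)
S = 191.3 / 72.9
S = 2.6241 mV/unit

2.6241 mV/unit


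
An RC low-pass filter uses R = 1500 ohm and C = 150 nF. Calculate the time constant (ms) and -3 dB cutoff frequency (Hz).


Time constant: tau = R * C.
tau = 1500 * 1.50e-07 = 0.000225 s
tau = 0.225 ms
Cutoff frequency: fc = 1 / (2*pi*R*C).
fc = 1 / (2*pi*0.000225) = 707.36 Hz

tau = 0.225 ms, fc = 707.36 Hz


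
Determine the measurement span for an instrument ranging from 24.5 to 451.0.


Span = upper range - lower range.
Span = 451.0 - (24.5)
Span = 426.5

426.5


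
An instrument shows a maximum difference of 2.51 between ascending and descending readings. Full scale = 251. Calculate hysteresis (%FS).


Hysteresis = (max difference / full scale) * 100%.
H = (2.51 / 251) * 100
H = 1.0 %FS

1.0 %FS


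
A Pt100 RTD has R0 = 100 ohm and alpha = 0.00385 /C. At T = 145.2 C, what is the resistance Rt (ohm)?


The RTD equation: Rt = R0 * (1 + alpha * T).
Rt = 100 * (1 + 0.00385 * 145.2)
Rt = 100 * (1 + 0.55902)
Rt = 100 * 1.55902
Rt = 155.902 ohm

155.902 ohm


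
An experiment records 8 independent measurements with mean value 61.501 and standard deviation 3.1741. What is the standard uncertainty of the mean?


The standard uncertainty for Type A evaluation is u = s / sqrt(n).
u = 3.1741 / sqrt(8)
u = 3.1741 / 2.8284
u = 1.1222

1.1222


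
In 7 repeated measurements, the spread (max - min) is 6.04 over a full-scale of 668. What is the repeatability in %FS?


Repeatability = (spread / full scale) * 100%.
R = (6.04 / 668) * 100
R = 0.904 %FS

0.904 %FS


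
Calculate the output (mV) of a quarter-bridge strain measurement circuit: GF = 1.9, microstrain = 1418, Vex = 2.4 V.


Quarter bridge output: Vout = (GF * epsilon * Vex) / 4.
Vout = (1.9 * 1418e-6 * 2.4) / 4
Vout = 0.00646608 / 4 V
Vout = 0.00161652 V = 1.6165 mV

1.6165 mV


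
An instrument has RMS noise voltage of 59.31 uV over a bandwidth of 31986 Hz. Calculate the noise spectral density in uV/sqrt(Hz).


Noise spectral density = Vrms / sqrt(BW).
NSD = 59.31 / sqrt(31986)
NSD = 59.31 / 178.8463
NSD = 0.3316 uV/sqrt(Hz)

0.3316 uV/sqrt(Hz)


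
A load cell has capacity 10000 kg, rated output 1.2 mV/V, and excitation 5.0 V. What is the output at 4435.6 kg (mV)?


Vout = rated_output * Vex * (load / capacity).
Vout = 1.2 * 5.0 * (4435.6 / 10000)
Vout = 1.2 * 5.0 * 0.44356
Vout = 2.661 mV

2.661 mV


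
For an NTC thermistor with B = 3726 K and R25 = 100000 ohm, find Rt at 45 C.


NTC thermistor equation: Rt = R25 * exp(B * (1/T - 1/T25)).
T in Kelvin: 318.15 K, T25 = 298.15 K
1/T - 1/T25 = 1/318.15 - 1/298.15 = -0.00021084
B * (1/T - 1/T25) = 3726 * -0.00021084 = -0.7856
Rt = 100000 * exp(-0.7856) = 45584.2 ohm

45584.2 ohm


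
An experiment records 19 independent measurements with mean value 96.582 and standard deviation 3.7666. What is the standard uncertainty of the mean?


The standard uncertainty for Type A evaluation is u = s / sqrt(n).
u = 3.7666 / sqrt(19)
u = 3.7666 / 4.3589
u = 0.8641

0.8641


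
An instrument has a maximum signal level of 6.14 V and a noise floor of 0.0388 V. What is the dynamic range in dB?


Dynamic range = 20 * log10(Vmax / Vnoise).
DR = 20 * log10(6.14 / 0.0388)
DR = 20 * log10(158.25)
DR = 43.99 dB

43.99 dB


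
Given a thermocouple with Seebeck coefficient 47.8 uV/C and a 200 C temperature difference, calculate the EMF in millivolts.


The thermocouple output V = sensitivity * dT.
V = 47.8 uV/C * 200 C
V = 9560.0 uV
V = 9.56 mV

9.56 mV


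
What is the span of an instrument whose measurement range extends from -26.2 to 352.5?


Span = upper range - lower range.
Span = 352.5 - (-26.2)
Span = 378.7

378.7


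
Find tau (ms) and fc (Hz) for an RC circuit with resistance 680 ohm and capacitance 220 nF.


Time constant: tau = R * C.
tau = 680 * 2.20e-07 = 0.0001496 s
tau = 0.1496 ms
Cutoff frequency: fc = 1 / (2*pi*R*C).
fc = 1 / (2*pi*0.0001496) = 1063.87 Hz

tau = 0.1496 ms, fc = 1063.87 Hz


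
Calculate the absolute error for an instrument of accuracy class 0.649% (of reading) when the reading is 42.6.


Absolute error = (accuracy% / 100) * reading.
Error = (0.649 / 100) * 42.6
Error = 0.00649 * 42.6
Error = 0.2765

0.2765


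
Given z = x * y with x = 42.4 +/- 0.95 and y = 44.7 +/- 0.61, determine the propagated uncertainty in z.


For a product z = x*y, the relative uncertainty is:
uz/z = sqrt((ux/x)^2 + (uy/y)^2)
Relative uncertainties: ux/x = 0.95/42.4 = 0.022406
uy/y = 0.61/44.7 = 0.013647
z = 42.4 * 44.7 = 1895.3
uz = 1895.3 * sqrt(0.022406^2 + 0.013647^2) = 49.721

49.721


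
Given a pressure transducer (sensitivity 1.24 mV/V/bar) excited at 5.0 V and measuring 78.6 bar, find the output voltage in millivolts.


Output = sensitivity * Vex * P.
Vout = 1.24 * 5.0 * 78.6
Vout = 6.2 * 78.6
Vout = 487.32 mV

487.32 mV


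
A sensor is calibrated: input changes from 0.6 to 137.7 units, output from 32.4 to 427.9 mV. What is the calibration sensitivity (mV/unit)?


Sensitivity = (y2 - y1) / (x2 - x1).
S = (427.9 - 32.4) / (137.7 - 0.6)
S = 395.5 / 137.1
S = 2.8848 mV/unit

2.8848 mV/unit


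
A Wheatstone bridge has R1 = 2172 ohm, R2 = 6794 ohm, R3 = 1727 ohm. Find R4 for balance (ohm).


At balance: R1*R4 = R2*R3, so R4 = R2*R3/R1.
R4 = 6794 * 1727 / 2172
R4 = 11733238 / 2172
R4 = 5402.04 ohm

5402.04 ohm


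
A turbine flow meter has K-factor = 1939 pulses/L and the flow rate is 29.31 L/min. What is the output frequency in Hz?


Frequency = K * Q / 60 (converting L/min to L/s).
f = 1939 * 29.31 / 60
f = 56832.09 / 60
f = 947.2 Hz

947.2 Hz


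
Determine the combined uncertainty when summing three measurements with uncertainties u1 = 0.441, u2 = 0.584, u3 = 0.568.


For a sum of independent quantities, uc = sqrt(u1^2 + u2^2 + u3^2).
uc = sqrt(0.441^2 + 0.584^2 + 0.568^2)
uc = sqrt(0.194481 + 0.341056 + 0.322624)
uc = 0.9264

0.9264


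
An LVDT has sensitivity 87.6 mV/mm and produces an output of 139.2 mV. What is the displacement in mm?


Displacement = Vout / sensitivity.
d = 139.2 / 87.6
d = 1.589 mm

1.589 mm


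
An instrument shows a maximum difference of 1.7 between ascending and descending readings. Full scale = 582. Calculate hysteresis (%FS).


Hysteresis = (max difference / full scale) * 100%.
H = (1.7 / 582) * 100
H = 0.292 %FS

0.292 %FS


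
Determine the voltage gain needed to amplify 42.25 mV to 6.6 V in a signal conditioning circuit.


Gain = Vout / Vin (converting to same units).
G = 6.6 V / 42.25 mV
G = 6600.0 mV / 42.25 mV
G = 156.21

156.21


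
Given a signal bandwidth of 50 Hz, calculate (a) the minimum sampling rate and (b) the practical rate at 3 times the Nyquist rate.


By Nyquist theorem, fs_min = 2 * fmax.
fs_min = 2 * 50 = 100 Hz
Practical rate = 3 * fs_min = 3 * 100 = 300 Hz

fs_min = 100 Hz, fs_practical = 300 Hz


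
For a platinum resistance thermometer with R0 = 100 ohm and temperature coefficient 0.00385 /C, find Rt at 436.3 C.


The RTD equation: Rt = R0 * (1 + alpha * T).
Rt = 100 * (1 + 0.00385 * 436.3)
Rt = 100 * (1 + 1.679755)
Rt = 100 * 2.679755
Rt = 267.976 ohm

267.976 ohm


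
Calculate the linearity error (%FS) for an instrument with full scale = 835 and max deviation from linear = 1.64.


Linearity error = (max deviation / full scale) * 100%.
Linearity = (1.64 / 835) * 100
Linearity = 0.196 %FS

0.196 %FS


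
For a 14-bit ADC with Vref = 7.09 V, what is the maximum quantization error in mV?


The maximum quantization error is +/- LSB/2.
LSB = Vref / 2^n = 7.09 / 16384 = 0.00043274 V
Max error = LSB / 2 = 0.00043274 / 2 = 0.00021637 V
Max error = 0.2164 mV

0.2164 mV


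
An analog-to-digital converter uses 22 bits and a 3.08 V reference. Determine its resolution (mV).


The resolution (LSB) of an ADC is Vref / 2^n.
LSB = 3.08 / 2^22
LSB = 3.08 / 4194304
LSB = 7.3e-07 V = 0.00073433 mV

0.00073433 mV


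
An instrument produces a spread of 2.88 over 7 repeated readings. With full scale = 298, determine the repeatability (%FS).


Repeatability = (spread / full scale) * 100%.
R = (2.88 / 298) * 100
R = 0.966 %FS

0.966 %FS


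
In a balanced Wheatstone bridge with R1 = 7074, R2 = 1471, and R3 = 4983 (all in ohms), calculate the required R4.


At balance: R1*R4 = R2*R3, so R4 = R2*R3/R1.
R4 = 1471 * 4983 / 7074
R4 = 7329993 / 7074
R4 = 1036.19 ohm

1036.19 ohm


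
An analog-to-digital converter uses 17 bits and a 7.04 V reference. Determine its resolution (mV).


The resolution (LSB) of an ADC is Vref / 2^n.
LSB = 7.04 / 2^17
LSB = 7.04 / 131072
LSB = 5.371e-05 V = 0.05371094 mV

0.05371094 mV


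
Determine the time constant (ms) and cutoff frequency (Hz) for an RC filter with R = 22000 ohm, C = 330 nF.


Time constant: tau = R * C.
tau = 22000 * 3.30e-07 = 0.00726 s
tau = 7.26 ms
Cutoff frequency: fc = 1 / (2*pi*R*C).
fc = 1 / (2*pi*0.00726) = 21.92 Hz

tau = 7.26 ms, fc = 21.92 Hz


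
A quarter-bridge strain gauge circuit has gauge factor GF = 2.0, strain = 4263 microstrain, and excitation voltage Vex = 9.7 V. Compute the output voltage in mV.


Quarter bridge output: Vout = (GF * epsilon * Vex) / 4.
Vout = (2.0 * 4263e-6 * 9.7) / 4
Vout = 0.0827022 / 4 V
Vout = 0.02067555 V = 20.6755 mV

20.6755 mV


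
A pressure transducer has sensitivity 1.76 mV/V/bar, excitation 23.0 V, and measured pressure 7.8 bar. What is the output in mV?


Output = sensitivity * Vex * P.
Vout = 1.76 * 23.0 * 7.8
Vout = 40.48 * 7.8
Vout = 315.74 mV

315.74 mV


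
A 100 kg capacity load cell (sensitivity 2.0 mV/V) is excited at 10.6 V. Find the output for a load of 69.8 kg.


Vout = rated_output * Vex * (load / capacity).
Vout = 2.0 * 10.6 * (69.8 / 100)
Vout = 2.0 * 10.6 * 0.698
Vout = 14.798 mV

14.798 mV


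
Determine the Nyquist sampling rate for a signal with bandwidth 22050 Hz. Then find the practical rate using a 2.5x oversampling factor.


By Nyquist theorem, fs_min = 2 * fmax.
fs_min = 2 * 22050 = 44100 Hz
Practical rate = 2.5 * fs_min = 2.5 * 44100 = 110250 Hz

fs_min = 44100 Hz, fs_practical = 110250 Hz


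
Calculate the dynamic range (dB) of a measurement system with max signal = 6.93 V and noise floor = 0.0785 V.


Dynamic range = 20 * log10(Vmax / Vnoise).
DR = 20 * log10(6.93 / 0.0785)
DR = 20 * log10(88.28)
DR = 38.92 dB

38.92 dB


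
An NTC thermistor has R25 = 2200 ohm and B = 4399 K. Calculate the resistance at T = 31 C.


NTC thermistor equation: Rt = R25 * exp(B * (1/T - 1/T25)).
T in Kelvin: 304.15 K, T25 = 298.15 K
1/T - 1/T25 = 1/304.15 - 1/298.15 = -6.617e-05
B * (1/T - 1/T25) = 4399 * -6.617e-05 = -0.2911
Rt = 2200 * exp(-0.2911) = 1644.4 ohm

1644.4 ohm


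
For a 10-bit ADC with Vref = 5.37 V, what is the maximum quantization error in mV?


The maximum quantization error is +/- LSB/2.
LSB = Vref / 2^n = 5.37 / 1024 = 0.00524414 V
Max error = LSB / 2 = 0.00524414 / 2 = 0.00262207 V
Max error = 2.6221 mV

2.6221 mV


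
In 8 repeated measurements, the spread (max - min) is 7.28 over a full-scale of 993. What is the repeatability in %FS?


Repeatability = (spread / full scale) * 100%.
R = (7.28 / 993) * 100
R = 0.733 %FS

0.733 %FS


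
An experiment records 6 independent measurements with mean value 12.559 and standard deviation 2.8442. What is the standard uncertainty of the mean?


The standard uncertainty for Type A evaluation is u = s / sqrt(n).
u = 2.8442 / sqrt(6)
u = 2.8442 / 2.4495
u = 1.1611

1.1611


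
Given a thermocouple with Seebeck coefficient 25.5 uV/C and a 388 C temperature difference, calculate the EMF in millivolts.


The thermocouple output V = sensitivity * dT.
V = 25.5 uV/C * 388 C
V = 9894.0 uV
V = 9.894 mV

9.894 mV


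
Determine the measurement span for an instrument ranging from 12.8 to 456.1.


Span = upper range - lower range.
Span = 456.1 - (12.8)
Span = 443.3

443.3


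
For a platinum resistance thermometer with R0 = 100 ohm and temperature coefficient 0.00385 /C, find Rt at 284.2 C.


The RTD equation: Rt = R0 * (1 + alpha * T).
Rt = 100 * (1 + 0.00385 * 284.2)
Rt = 100 * (1 + 1.09417)
Rt = 100 * 2.09417
Rt = 209.417 ohm

209.417 ohm


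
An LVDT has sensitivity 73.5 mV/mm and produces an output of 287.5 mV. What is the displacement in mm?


Displacement = Vout / sensitivity.
d = 287.5 / 73.5
d = 3.912 mm

3.912 mm


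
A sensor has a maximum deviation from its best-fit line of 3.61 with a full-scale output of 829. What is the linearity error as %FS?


Linearity error = (max deviation / full scale) * 100%.
Linearity = (3.61 / 829) * 100
Linearity = 0.435 %FS

0.435 %FS


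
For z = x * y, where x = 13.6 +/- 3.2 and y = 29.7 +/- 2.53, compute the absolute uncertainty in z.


For a product z = x*y, the relative uncertainty is:
uz/z = sqrt((ux/x)^2 + (uy/y)^2)
Relative uncertainties: ux/x = 3.2/13.6 = 0.235294
uy/y = 2.53/29.7 = 0.085185
z = 13.6 * 29.7 = 403.9
uz = 403.9 * sqrt(0.235294^2 + 0.085185^2) = 101.077

101.077


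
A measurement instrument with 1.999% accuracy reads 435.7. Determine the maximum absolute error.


Absolute error = (accuracy% / 100) * reading.
Error = (1.999 / 100) * 435.7
Error = 0.01999 * 435.7
Error = 8.7096

8.7096


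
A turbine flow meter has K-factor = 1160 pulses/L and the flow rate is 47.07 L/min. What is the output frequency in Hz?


Frequency = K * Q / 60 (converting L/min to L/s).
f = 1160 * 47.07 / 60
f = 54601.2 / 60
f = 910.02 Hz

910.02 Hz


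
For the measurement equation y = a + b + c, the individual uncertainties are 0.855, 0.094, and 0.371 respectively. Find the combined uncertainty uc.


For a sum of independent quantities, uc = sqrt(u1^2 + u2^2 + u3^2).
uc = sqrt(0.855^2 + 0.094^2 + 0.371^2)
uc = sqrt(0.731025 + 0.008836 + 0.137641)
uc = 0.9368

0.9368


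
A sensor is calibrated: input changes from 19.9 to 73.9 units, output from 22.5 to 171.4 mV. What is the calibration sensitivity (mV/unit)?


Sensitivity = (y2 - y1) / (x2 - x1).
S = (171.4 - 22.5) / (73.9 - 19.9)
S = 148.9 / 54.0
S = 2.7574 mV/unit

2.7574 mV/unit


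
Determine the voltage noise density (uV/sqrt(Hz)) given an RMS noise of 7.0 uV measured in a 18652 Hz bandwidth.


Noise spectral density = Vrms / sqrt(BW).
NSD = 7.0 / sqrt(18652)
NSD = 7.0 / 136.5723
NSD = 0.0513 uV/sqrt(Hz)

0.0513 uV/sqrt(Hz)


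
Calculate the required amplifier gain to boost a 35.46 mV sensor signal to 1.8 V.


Gain = Vout / Vin (converting to same units).
G = 1.8 V / 35.46 mV
G = 1800.0 mV / 35.46 mV
G = 50.76

50.76


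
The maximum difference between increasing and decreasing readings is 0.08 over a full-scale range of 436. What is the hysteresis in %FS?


Hysteresis = (max difference / full scale) * 100%.
H = (0.08 / 436) * 100
H = 0.018 %FS

0.018 %FS


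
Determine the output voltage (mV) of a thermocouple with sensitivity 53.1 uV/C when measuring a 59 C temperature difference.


The thermocouple output V = sensitivity * dT.
V = 53.1 uV/C * 59 C
V = 3132.9 uV
V = 3.133 mV

3.133 mV


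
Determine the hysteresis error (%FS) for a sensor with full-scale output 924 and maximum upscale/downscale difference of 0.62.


Hysteresis = (max difference / full scale) * 100%.
H = (0.62 / 924) * 100
H = 0.067 %FS

0.067 %FS


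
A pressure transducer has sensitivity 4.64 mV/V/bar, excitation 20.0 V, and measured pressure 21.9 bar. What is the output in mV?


Output = sensitivity * Vex * P.
Vout = 4.64 * 20.0 * 21.9
Vout = 92.8 * 21.9
Vout = 2032.32 mV

2032.32 mV


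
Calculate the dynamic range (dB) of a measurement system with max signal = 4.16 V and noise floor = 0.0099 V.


Dynamic range = 20 * log10(Vmax / Vnoise).
DR = 20 * log10(4.16 / 0.0099)
DR = 20 * log10(420.2)
DR = 52.47 dB

52.47 dB


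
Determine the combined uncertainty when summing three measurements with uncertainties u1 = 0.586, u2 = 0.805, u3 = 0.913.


For a sum of independent quantities, uc = sqrt(u1^2 + u2^2 + u3^2).
uc = sqrt(0.586^2 + 0.805^2 + 0.913^2)
uc = sqrt(0.343396 + 0.648025 + 0.833569)
uc = 1.3509

1.3509


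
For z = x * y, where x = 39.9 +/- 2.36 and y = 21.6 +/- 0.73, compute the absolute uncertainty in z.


For a product z = x*y, the relative uncertainty is:
uz/z = sqrt((ux/x)^2 + (uy/y)^2)
Relative uncertainties: ux/x = 2.36/39.9 = 0.059148
uy/y = 0.73/21.6 = 0.033796
z = 39.9 * 21.6 = 861.8
uz = 861.8 * sqrt(0.059148^2 + 0.033796^2) = 58.711

58.711


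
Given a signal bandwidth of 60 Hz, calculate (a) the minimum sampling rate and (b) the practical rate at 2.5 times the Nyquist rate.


By Nyquist theorem, fs_min = 2 * fmax.
fs_min = 2 * 60 = 120 Hz
Practical rate = 2.5 * fs_min = 2.5 * 120 = 300 Hz

fs_min = 120 Hz, fs_practical = 300 Hz


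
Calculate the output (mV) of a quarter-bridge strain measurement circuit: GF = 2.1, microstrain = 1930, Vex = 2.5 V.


Quarter bridge output: Vout = (GF * epsilon * Vex) / 4.
Vout = (2.1 * 1930e-6 * 2.5) / 4
Vout = 0.0101325 / 4 V
Vout = 0.00253313 V = 2.5331 mV

2.5331 mV


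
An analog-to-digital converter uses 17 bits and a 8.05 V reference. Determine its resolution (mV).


The resolution (LSB) of an ADC is Vref / 2^n.
LSB = 8.05 / 2^17
LSB = 8.05 / 131072
LSB = 6.142e-05 V = 0.06141663 mV

0.06141663 mV


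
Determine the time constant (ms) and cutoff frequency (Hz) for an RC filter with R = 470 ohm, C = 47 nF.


Time constant: tau = R * C.
tau = 470 * 4.70e-08 = 2.209e-05 s
tau = 0.0221 ms
Cutoff frequency: fc = 1 / (2*pi*R*C).
fc = 1 / (2*pi*2.209e-05) = 7204.84 Hz

tau = 0.0221 ms, fc = 7204.84 Hz


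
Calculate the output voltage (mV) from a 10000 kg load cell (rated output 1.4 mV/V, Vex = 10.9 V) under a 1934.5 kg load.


Vout = rated_output * Vex * (load / capacity).
Vout = 1.4 * 10.9 * (1934.5 / 10000)
Vout = 1.4 * 10.9 * 0.19345
Vout = 2.952 mV

2.952 mV


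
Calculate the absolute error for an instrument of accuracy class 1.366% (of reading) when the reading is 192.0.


Absolute error = (accuracy% / 100) * reading.
Error = (1.366 / 100) * 192.0
Error = 0.01366 * 192.0
Error = 2.6227

2.6227


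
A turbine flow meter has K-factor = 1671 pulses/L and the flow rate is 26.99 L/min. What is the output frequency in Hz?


Frequency = K * Q / 60 (converting L/min to L/s).
f = 1671 * 26.99 / 60
f = 45100.29 / 60
f = 751.67 Hz

751.67 Hz


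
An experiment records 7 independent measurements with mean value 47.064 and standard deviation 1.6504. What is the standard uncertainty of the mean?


The standard uncertainty for Type A evaluation is u = s / sqrt(n).
u = 1.6504 / sqrt(7)
u = 1.6504 / 2.6458
u = 0.6238

0.6238


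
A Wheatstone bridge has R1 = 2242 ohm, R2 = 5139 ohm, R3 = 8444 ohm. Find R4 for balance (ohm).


At balance: R1*R4 = R2*R3, so R4 = R2*R3/R1.
R4 = 5139 * 8444 / 2242
R4 = 43393716 / 2242
R4 = 19354.91 ohm

19354.91 ohm


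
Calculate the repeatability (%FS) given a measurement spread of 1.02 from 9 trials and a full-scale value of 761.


Repeatability = (spread / full scale) * 100%.
R = (1.02 / 761) * 100
R = 0.134 %FS

0.134 %FS


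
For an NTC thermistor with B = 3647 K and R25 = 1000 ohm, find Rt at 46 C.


NTC thermistor equation: Rt = R25 * exp(B * (1/T - 1/T25)).
T in Kelvin: 319.15 K, T25 = 298.15 K
1/T - 1/T25 = 1/319.15 - 1/298.15 = -0.00022069
B * (1/T - 1/T25) = 3647 * -0.00022069 = -0.8049
Rt = 1000 * exp(-0.8049) = 447.1 ohm

447.1 ohm


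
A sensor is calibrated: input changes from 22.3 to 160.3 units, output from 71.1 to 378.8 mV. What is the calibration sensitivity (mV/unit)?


Sensitivity = (y2 - y1) / (x2 - x1).
S = (378.8 - 71.1) / (160.3 - 22.3)
S = 307.7 / 138.0
S = 2.2297 mV/unit

2.2297 mV/unit


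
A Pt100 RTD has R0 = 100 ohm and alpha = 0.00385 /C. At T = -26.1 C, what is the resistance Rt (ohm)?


The RTD equation: Rt = R0 * (1 + alpha * T).
Rt = 100 * (1 + 0.00385 * -26.1)
Rt = 100 * (1 + -0.100485)
Rt = 100 * 0.899515
Rt = 89.951 ohm

89.951 ohm


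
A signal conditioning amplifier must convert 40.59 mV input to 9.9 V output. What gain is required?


Gain = Vout / Vin (converting to same units).
G = 9.9 V / 40.59 mV
G = 9900.0 mV / 40.59 mV
G = 243.9

243.9


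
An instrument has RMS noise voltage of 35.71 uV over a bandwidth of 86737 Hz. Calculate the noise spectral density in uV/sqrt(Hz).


Noise spectral density = Vrms / sqrt(BW).
NSD = 35.71 / sqrt(86737)
NSD = 35.71 / 294.5115
NSD = 0.1213 uV/sqrt(Hz)

0.1213 uV/sqrt(Hz)


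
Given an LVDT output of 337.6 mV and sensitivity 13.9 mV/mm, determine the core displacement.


Displacement = Vout / sensitivity.
d = 337.6 / 13.9
d = 24.288 mm

24.288 mm


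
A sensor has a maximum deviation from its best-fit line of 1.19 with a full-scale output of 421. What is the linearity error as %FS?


Linearity error = (max deviation / full scale) * 100%.
Linearity = (1.19 / 421) * 100
Linearity = 0.283 %FS

0.283 %FS


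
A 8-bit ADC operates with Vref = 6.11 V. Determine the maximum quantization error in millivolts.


The maximum quantization error is +/- LSB/2.
LSB = Vref / 2^n = 6.11 / 256 = 0.02386719 V
Max error = LSB / 2 = 0.02386719 / 2 = 0.01193359 V
Max error = 11.9336 mV

11.9336 mV


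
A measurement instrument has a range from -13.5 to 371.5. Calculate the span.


Span = upper range - lower range.
Span = 371.5 - (-13.5)
Span = 385.0

385.0


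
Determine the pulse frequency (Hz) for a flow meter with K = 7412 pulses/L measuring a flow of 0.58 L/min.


Frequency = K * Q / 60 (converting L/min to L/s).
f = 7412 * 0.58 / 60
f = 4298.96 / 60
f = 71.65 Hz

71.65 Hz


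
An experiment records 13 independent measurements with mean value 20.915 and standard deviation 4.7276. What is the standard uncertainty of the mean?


The standard uncertainty for Type A evaluation is u = s / sqrt(n).
u = 4.7276 / sqrt(13)
u = 4.7276 / 3.6056
u = 1.3112

1.3112


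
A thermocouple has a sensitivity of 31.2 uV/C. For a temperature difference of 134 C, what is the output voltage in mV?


The thermocouple output V = sensitivity * dT.
V = 31.2 uV/C * 134 C
V = 4180.8 uV
V = 4.181 mV

4.181 mV


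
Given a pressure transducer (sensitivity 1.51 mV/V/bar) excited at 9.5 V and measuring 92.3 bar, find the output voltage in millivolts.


Output = sensitivity * Vex * P.
Vout = 1.51 * 9.5 * 92.3
Vout = 14.345 * 92.3
Vout = 1324.04 mV

1324.04 mV


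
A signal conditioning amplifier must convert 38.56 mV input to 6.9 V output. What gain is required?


Gain = Vout / Vin (converting to same units).
G = 6.9 V / 38.56 mV
G = 6900.0 mV / 38.56 mV
G = 178.94

178.94


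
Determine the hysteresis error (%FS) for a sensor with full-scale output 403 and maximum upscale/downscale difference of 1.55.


Hysteresis = (max difference / full scale) * 100%.
H = (1.55 / 403) * 100
H = 0.385 %FS

0.385 %FS


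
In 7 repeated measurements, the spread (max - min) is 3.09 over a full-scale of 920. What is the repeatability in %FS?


Repeatability = (spread / full scale) * 100%.
R = (3.09 / 920) * 100
R = 0.336 %FS

0.336 %FS


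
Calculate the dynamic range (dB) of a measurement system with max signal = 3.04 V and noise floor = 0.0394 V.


Dynamic range = 20 * log10(Vmax / Vnoise).
DR = 20 * log10(3.04 / 0.0394)
DR = 20 * log10(77.16)
DR = 37.75 dB

37.75 dB


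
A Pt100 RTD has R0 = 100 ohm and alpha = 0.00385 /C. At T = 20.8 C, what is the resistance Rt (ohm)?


The RTD equation: Rt = R0 * (1 + alpha * T).
Rt = 100 * (1 + 0.00385 * 20.8)
Rt = 100 * (1 + 0.08008)
Rt = 100 * 1.08008
Rt = 108.008 ohm

108.008 ohm


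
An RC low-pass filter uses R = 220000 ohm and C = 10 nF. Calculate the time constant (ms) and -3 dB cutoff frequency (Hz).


Time constant: tau = R * C.
tau = 220000 * 1.00e-08 = 0.0022 s
tau = 2.2 ms
Cutoff frequency: fc = 1 / (2*pi*R*C).
fc = 1 / (2*pi*0.0022) = 72.34 Hz

tau = 2.2 ms, fc = 72.34 Hz


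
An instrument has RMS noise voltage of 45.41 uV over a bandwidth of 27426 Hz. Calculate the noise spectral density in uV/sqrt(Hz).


Noise spectral density = Vrms / sqrt(BW).
NSD = 45.41 / sqrt(27426)
NSD = 45.41 / 165.608
NSD = 0.2742 uV/sqrt(Hz)

0.2742 uV/sqrt(Hz)


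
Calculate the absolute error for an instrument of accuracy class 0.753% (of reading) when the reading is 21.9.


Absolute error = (accuracy% / 100) * reading.
Error = (0.753 / 100) * 21.9
Error = 0.00753 * 21.9
Error = 0.1649

0.1649


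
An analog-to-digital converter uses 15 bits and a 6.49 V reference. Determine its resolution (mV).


The resolution (LSB) of an ADC is Vref / 2^n.
LSB = 6.49 / 2^15
LSB = 6.49 / 32768
LSB = 0.00019806 V = 0.19805908 mV

0.19805908 mV


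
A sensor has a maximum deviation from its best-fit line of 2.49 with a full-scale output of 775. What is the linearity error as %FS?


Linearity error = (max deviation / full scale) * 100%.
Linearity = (2.49 / 775) * 100
Linearity = 0.321 %FS

0.321 %FS


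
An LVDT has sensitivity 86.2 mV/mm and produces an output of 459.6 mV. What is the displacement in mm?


Displacement = Vout / sensitivity.
d = 459.6 / 86.2
d = 5.332 mm

5.332 mm


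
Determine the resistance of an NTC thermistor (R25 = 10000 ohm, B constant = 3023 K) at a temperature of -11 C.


NTC thermistor equation: Rt = R25 * exp(B * (1/T - 1/T25)).
T in Kelvin: 262.15 K, T25 = 298.15 K
1/T - 1/T25 = 1/262.15 - 1/298.15 = 0.00046059
B * (1/T - 1/T25) = 3023 * 0.00046059 = 1.3924
Rt = 10000 * exp(1.3924) = 40243.9 ohm

40243.9 ohm


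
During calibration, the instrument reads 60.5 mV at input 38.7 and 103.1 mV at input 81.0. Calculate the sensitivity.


Sensitivity = (y2 - y1) / (x2 - x1).
S = (103.1 - 60.5) / (81.0 - 38.7)
S = 42.6 / 42.3
S = 1.0071 mV/unit

1.0071 mV/unit


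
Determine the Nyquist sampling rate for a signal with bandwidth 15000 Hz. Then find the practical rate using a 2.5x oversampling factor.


By Nyquist theorem, fs_min = 2 * fmax.
fs_min = 2 * 15000 = 30000 Hz
Practical rate = 2.5 * fs_min = 2.5 * 30000 = 75000 Hz

fs_min = 30000 Hz, fs_practical = 75000 Hz


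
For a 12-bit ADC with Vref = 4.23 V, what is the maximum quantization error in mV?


The maximum quantization error is +/- LSB/2.
LSB = Vref / 2^n = 4.23 / 4096 = 0.00103271 V
Max error = LSB / 2 = 0.00103271 / 2 = 0.00051636 V
Max error = 0.5164 mV

0.5164 mV


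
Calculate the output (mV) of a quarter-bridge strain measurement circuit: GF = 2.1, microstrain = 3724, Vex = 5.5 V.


Quarter bridge output: Vout = (GF * epsilon * Vex) / 4.
Vout = (2.1 * 3724e-6 * 5.5) / 4
Vout = 0.0430122 / 4 V
Vout = 0.01075305 V = 10.753 mV

10.753 mV


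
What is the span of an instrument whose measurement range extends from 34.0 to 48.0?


Span = upper range - lower range.
Span = 48.0 - (34.0)
Span = 14.0

14.0


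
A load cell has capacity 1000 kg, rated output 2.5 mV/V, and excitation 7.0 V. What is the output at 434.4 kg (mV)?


Vout = rated_output * Vex * (load / capacity).
Vout = 2.5 * 7.0 * (434.4 / 1000)
Vout = 2.5 * 7.0 * 0.4344
Vout = 7.602 mV

7.602 mV


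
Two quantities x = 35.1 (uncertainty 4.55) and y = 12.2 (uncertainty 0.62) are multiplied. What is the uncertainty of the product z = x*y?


For a product z = x*y, the relative uncertainty is:
uz/z = sqrt((ux/x)^2 + (uy/y)^2)
Relative uncertainties: ux/x = 4.55/35.1 = 0.12963
uy/y = 0.62/12.2 = 0.05082
z = 35.1 * 12.2 = 428.2
uz = 428.2 * sqrt(0.12963^2 + 0.05082^2) = 59.623

59.623


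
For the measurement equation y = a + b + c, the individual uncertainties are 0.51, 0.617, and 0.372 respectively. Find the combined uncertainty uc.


For a sum of independent quantities, uc = sqrt(u1^2 + u2^2 + u3^2).
uc = sqrt(0.51^2 + 0.617^2 + 0.372^2)
uc = sqrt(0.2601 + 0.380689 + 0.138384)
uc = 0.8827

0.8827


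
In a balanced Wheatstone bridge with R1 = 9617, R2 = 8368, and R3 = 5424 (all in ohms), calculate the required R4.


At balance: R1*R4 = R2*R3, so R4 = R2*R3/R1.
R4 = 8368 * 5424 / 9617
R4 = 45388032 / 9617
R4 = 4719.56 ohm

4719.56 ohm


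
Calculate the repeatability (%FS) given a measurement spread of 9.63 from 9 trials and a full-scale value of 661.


Repeatability = (spread / full scale) * 100%.
R = (9.63 / 661) * 100
R = 1.457 %FS

1.457 %FS


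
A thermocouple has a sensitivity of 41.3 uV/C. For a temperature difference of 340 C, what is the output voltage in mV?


The thermocouple output V = sensitivity * dT.
V = 41.3 uV/C * 340 C
V = 14042.0 uV
V = 14.042 mV

14.042 mV


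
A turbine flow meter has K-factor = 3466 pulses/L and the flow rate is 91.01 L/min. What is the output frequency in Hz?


Frequency = K * Q / 60 (converting L/min to L/s).
f = 3466 * 91.01 / 60
f = 315440.66 / 60
f = 5257.34 Hz

5257.34 Hz


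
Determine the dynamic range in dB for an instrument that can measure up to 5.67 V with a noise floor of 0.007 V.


Dynamic range = 20 * log10(Vmax / Vnoise).
DR = 20 * log10(5.67 / 0.007)
DR = 20 * log10(810.0)
DR = 58.17 dB

58.17 dB


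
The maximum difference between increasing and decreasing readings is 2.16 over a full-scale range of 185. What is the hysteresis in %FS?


Hysteresis = (max difference / full scale) * 100%.
H = (2.16 / 185) * 100
H = 1.168 %FS

1.168 %FS


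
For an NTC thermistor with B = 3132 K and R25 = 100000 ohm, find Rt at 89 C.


NTC thermistor equation: Rt = R25 * exp(B * (1/T - 1/T25)).
T in Kelvin: 362.15 K, T25 = 298.15 K
1/T - 1/T25 = 1/362.15 - 1/298.15 = -0.00059273
B * (1/T - 1/T25) = 3132 * -0.00059273 = -1.8564
Rt = 100000 * exp(-1.8564) = 15622.9 ohm

15622.9 ohm


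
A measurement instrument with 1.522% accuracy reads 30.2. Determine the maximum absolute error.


Absolute error = (accuracy% / 100) * reading.
Error = (1.522 / 100) * 30.2
Error = 0.01522 * 30.2
Error = 0.4596

0.4596


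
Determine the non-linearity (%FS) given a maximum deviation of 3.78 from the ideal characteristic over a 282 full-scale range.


Linearity error = (max deviation / full scale) * 100%.
Linearity = (3.78 / 282) * 100
Linearity = 1.34 %FS

1.34 %FS


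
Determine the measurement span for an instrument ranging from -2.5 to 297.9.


Span = upper range - lower range.
Span = 297.9 - (-2.5)
Span = 300.4

300.4


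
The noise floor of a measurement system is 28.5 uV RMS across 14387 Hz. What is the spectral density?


Noise spectral density = Vrms / sqrt(BW).
NSD = 28.5 / sqrt(14387)
NSD = 28.5 / 119.9458
NSD = 0.2376 uV/sqrt(Hz)

0.2376 uV/sqrt(Hz)


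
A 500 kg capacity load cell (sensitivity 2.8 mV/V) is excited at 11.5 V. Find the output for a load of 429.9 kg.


Vout = rated_output * Vex * (load / capacity).
Vout = 2.8 * 11.5 * (429.9 / 500)
Vout = 2.8 * 11.5 * 0.8598
Vout = 27.686 mV

27.686 mV


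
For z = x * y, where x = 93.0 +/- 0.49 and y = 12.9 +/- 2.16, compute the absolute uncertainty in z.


For a product z = x*y, the relative uncertainty is:
uz/z = sqrt((ux/x)^2 + (uy/y)^2)
Relative uncertainties: ux/x = 0.49/93.0 = 0.005269
uy/y = 2.16/12.9 = 0.167442
z = 93.0 * 12.9 = 1199.7
uz = 1199.7 * sqrt(0.005269^2 + 0.167442^2) = 200.979

200.979


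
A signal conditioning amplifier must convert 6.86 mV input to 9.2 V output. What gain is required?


Gain = Vout / Vin (converting to same units).
G = 9.2 V / 6.86 mV
G = 9200.0 mV / 6.86 mV
G = 1341.11

1341.11


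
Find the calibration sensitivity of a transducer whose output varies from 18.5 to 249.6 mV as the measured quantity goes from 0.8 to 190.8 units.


Sensitivity = (y2 - y1) / (x2 - x1).
S = (249.6 - 18.5) / (190.8 - 0.8)
S = 231.1 / 190.0
S = 1.2163 mV/unit

1.2163 mV/unit


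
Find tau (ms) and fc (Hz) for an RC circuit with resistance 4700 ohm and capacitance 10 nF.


Time constant: tau = R * C.
tau = 4700 * 1.00e-08 = 4.7e-05 s
tau = 0.047 ms
Cutoff frequency: fc = 1 / (2*pi*R*C).
fc = 1 / (2*pi*4.7e-05) = 3386.28 Hz

tau = 0.047 ms, fc = 3386.28 Hz


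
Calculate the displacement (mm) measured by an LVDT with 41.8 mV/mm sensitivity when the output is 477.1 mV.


Displacement = Vout / sensitivity.
d = 477.1 / 41.8
d = 11.414 mm

11.414 mm


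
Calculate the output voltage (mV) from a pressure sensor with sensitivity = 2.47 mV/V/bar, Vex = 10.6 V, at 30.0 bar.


Output = sensitivity * Vex * P.
Vout = 2.47 * 10.6 * 30.0
Vout = 26.182 * 30.0
Vout = 785.46 mV

785.46 mV


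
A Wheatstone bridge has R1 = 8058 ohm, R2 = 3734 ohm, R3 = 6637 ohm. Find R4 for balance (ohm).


At balance: R1*R4 = R2*R3, so R4 = R2*R3/R1.
R4 = 3734 * 6637 / 8058
R4 = 24782558 / 8058
R4 = 3075.52 ohm

3075.52 ohm


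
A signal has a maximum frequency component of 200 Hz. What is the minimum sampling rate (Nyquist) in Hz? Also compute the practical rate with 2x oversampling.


By Nyquist theorem, fs_min = 2 * fmax.
fs_min = 2 * 200 = 400 Hz
Practical rate = 2 * fs_min = 2 * 400 = 800 Hz

fs_min = 400 Hz, fs_practical = 800 Hz


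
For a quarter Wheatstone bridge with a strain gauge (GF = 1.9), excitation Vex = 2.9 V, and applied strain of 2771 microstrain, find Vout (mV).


Quarter bridge output: Vout = (GF * epsilon * Vex) / 4.
Vout = (1.9 * 2771e-6 * 2.9) / 4
Vout = 0.01526821 / 4 V
Vout = 0.00381705 V = 3.8171 mV

3.8171 mV


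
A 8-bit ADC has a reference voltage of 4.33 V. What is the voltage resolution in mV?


The resolution (LSB) of an ADC is Vref / 2^n.
LSB = 4.33 / 2^8
LSB = 4.33 / 256
LSB = 0.01691406 V = 16.9140625 mV

16.9140625 mV


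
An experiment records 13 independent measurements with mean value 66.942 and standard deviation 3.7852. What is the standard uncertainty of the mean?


The standard uncertainty for Type A evaluation is u = s / sqrt(n).
u = 3.7852 / sqrt(13)
u = 3.7852 / 3.6056
u = 1.0498

1.0498


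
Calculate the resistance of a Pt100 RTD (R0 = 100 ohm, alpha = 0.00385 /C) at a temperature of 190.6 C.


The RTD equation: Rt = R0 * (1 + alpha * T).
Rt = 100 * (1 + 0.00385 * 190.6)
Rt = 100 * (1 + 0.73381)
Rt = 100 * 1.73381
Rt = 173.381 ohm

173.381 ohm


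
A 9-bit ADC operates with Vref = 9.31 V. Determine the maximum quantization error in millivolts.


The maximum quantization error is +/- LSB/2.
LSB = Vref / 2^n = 9.31 / 512 = 0.01818359 V
Max error = LSB / 2 = 0.01818359 / 2 = 0.0090918 V
Max error = 9.0918 mV

9.0918 mV


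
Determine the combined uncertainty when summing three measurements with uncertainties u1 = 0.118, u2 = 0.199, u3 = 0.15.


For a sum of independent quantities, uc = sqrt(u1^2 + u2^2 + u3^2).
uc = sqrt(0.118^2 + 0.199^2 + 0.15^2)
uc = sqrt(0.013924 + 0.039601 + 0.0225)
uc = 0.2757

0.2757


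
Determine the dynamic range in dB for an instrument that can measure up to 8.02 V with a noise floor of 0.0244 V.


Dynamic range = 20 * log10(Vmax / Vnoise).
DR = 20 * log10(8.02 / 0.0244)
DR = 20 * log10(328.69)
DR = 50.34 dB

50.34 dB
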